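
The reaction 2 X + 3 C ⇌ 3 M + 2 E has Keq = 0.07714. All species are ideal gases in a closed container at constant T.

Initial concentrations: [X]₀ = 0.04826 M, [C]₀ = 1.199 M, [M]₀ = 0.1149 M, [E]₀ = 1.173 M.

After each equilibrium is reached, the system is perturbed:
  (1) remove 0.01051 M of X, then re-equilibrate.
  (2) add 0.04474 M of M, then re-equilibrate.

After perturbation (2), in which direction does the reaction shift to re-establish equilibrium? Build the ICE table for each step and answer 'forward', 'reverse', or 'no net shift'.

Q₀ = 0.5199 vs Keq = 0.07714 ⇒ Q>K, reverse
Step 1:
                    X           C           M           E
  I           0.04826       1.199      0.1149       1.173
  C           0.02225     0.03337    -0.03337    -0.02225
  E           0.07051       1.232     0.08153       1.151
  solve Keq expr → x = -0.01112; check Q = 0.07714
Then remove 0.01051 M of X.
Step 2:
                    X           C           M           E
  I              0.06       1.232     0.08153       1.151
  C          0.003405    0.005108   -0.005108   -0.003405
  E            0.0634       1.237     0.07642       1.147
  solve Keq expr → x = -0.001703; check Q = 0.07714
Then add 0.04474 M of M.
Step 3:
                    X           C           M           E
  I            0.0634       1.237      0.1212       1.147
  C           0.01839     0.02758    -0.02758    -0.01839
  E           0.08179       1.265     0.09358       1.129
  solve Keq expr → x = -0.009193; check Q = 0.07714

Direction: reverse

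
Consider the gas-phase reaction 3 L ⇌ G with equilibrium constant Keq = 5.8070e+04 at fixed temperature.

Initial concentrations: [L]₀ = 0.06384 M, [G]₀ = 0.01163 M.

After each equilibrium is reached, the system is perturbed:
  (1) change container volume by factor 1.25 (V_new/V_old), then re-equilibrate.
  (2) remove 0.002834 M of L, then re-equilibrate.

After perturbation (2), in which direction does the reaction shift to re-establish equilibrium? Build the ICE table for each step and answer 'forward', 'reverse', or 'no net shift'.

Direction: reverse

Q₀ = 44.7 vs Keq = 5.8070e+04 ⇒ Q<K, forward
Step 1:
                  L         G
  I         0.06384   0.01163
  C         -0.0558    0.0186
  E        0.008044   0.03023
  solve Keq expr → x = 0.0186; check Q = 5.8070e+04
Then change container volume by factor 1.25 (V_new/V_old).
Step 2:
                  L         G
  I        0.006435   0.02418
  C       9.9783e-04 -3.3261e-04
  E        0.007433   0.02385
  solve Keq expr → x = -3.3261e-04; check Q = 5.8070e+04
Then remove 0.002834 M of L.
Step 3:
                  L         G
  I        0.004599   0.02385
  C        0.002738 -9.1265e-04
  E        0.007337   0.02294
  solve Keq expr → x = -9.1265e-04; check Q = 5.8070e+04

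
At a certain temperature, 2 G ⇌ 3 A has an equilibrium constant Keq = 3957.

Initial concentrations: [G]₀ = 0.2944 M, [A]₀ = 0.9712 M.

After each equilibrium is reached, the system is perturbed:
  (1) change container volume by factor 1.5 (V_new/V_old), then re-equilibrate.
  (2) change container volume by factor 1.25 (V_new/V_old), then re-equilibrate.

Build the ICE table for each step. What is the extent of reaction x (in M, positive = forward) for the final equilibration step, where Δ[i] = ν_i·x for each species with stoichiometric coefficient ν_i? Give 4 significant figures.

Q₀ = 10.57 vs Keq = 3957 ⇒ Q<K, forward
Step 1:
                    G           A
  I            0.2944      0.9712
  C           -0.2688      0.4032
  E           0.02561       1.374
  solve Keq expr → x = 0.1344; check Q = 3957
Then change container volume by factor 1.5 (V_new/V_old).
Step 2:
                    G           A
  I           0.01708      0.9163
  C          -0.00303    0.004544
  E           0.01405      0.9208
  solve Keq expr → x = 0.001515; check Q = 3957
Then change container volume by factor 1.25 (V_new/V_old).
Step 3:
                    G           A
  I           0.01124      0.7366
  C         -0.001151    0.001726
  E           0.01009      0.7384
  solve Keq expr → x = 5.7549e-04; check Q = 3957

x = 5.7549e-04 M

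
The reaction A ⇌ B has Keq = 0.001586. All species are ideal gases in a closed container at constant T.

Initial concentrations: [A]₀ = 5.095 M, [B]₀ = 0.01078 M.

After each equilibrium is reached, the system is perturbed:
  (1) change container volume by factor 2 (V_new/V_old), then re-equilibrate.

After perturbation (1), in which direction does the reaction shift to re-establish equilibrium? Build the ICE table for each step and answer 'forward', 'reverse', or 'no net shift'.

Direction: no net shift

Q₀ = 0.002116 vs Keq = 0.001586 ⇒ Q>K, reverse
Step 1:
                    A           B
  init          5.095     0.01078
  Δ          0.002695   -0.002695
  eq            5.098    0.008085
  solve Keq expr → x = -0.002695; check Q = 0.001586
Then change container volume by factor 2 (V_new/V_old).
Step 2:
                    A           B
  init          2.549    0.004042
  Δ                 0           0
  eq            2.549    0.004042
  solve Keq expr → x = 0; check Q = 0.001586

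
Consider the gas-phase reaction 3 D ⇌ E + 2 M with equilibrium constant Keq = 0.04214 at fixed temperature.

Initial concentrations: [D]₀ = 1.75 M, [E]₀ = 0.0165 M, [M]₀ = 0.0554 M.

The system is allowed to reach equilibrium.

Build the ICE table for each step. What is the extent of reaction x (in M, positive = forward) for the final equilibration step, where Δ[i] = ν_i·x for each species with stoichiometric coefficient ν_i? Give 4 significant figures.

Q₀ = 9.4491e-06 vs Keq = 0.04214 ⇒ Q<K, forward
Step 1:
                   D          E          M
  Initial       1.75     0.0165     0.0554
  Change      -0.651      0.217      0.434
  Equil        1.099     0.2335     0.4894
  solve Keq expr → x = 0.217; check Q = 0.04214

x = 0.217 M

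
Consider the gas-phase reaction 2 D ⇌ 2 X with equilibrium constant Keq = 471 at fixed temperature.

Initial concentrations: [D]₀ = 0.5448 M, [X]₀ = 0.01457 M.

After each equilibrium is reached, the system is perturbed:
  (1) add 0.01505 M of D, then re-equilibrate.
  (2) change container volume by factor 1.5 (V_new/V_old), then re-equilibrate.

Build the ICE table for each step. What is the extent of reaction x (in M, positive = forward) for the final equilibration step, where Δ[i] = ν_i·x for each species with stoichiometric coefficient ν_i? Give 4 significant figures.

x = 0 M

Q₀ = 7.1523e-04 vs Keq = 471 ⇒ Q<K, forward
Step 1:
                   D          X
  init        0.5448    0.01457
  Δ          -0.5202     0.5202
  eq         0.02464     0.5347
  solve Keq expr → x = 0.2601; check Q = 471
Then add 0.01505 M of D.
Step 2:
                   D          X
  init       0.03969     0.5347
  Δ         -0.01439    0.01439
  eq          0.0253     0.5491
  solve Keq expr → x = 0.007194; check Q = 471
Then change container volume by factor 1.5 (V_new/V_old).
Step 3:
                   D          X
  init       0.01687     0.3661
  Δ                0          0
  eq         0.01687     0.3661
  solve Keq expr → x = 0; check Q = 471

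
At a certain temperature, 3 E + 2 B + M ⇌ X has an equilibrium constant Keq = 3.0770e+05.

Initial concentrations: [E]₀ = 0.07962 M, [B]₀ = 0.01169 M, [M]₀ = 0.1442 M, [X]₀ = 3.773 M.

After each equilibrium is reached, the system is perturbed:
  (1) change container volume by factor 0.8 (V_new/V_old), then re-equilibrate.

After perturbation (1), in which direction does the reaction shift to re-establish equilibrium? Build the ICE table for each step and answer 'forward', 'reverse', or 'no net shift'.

Q₀ = 3.7934e+08 vs Keq = 3.0770e+05 ⇒ Q>K, reverse
Step 1:
                   E          B          M          X
  init       0.07962    0.01169     0.1442      3.773
  Δ           0.1195    0.07968    0.03984   -0.03984
  eq          0.1991    0.09137      0.184      3.733
  solve Keq expr → x = -0.03984; check Q = 3.0770e+05
Then change container volume by factor 0.8 (V_new/V_old).
Step 2:
                   E          B          M          X
  init        0.2489     0.1142       0.23      4.666
  Δ         -0.03987   -0.02658   -0.01329    0.01329
  eq          0.2091    0.08763     0.2168       4.68
  solve Keq expr → x = 0.01329; check Q = 3.0770e+05

Direction: forward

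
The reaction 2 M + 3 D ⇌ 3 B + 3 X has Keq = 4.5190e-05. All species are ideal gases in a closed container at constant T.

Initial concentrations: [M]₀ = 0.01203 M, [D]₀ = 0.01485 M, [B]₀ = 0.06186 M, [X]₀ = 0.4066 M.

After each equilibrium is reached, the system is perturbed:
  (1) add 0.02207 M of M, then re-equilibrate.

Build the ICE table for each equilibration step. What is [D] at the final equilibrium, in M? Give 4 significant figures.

[D]_eq = 0.07534 M

Q₀ = 3.3575e+04 vs Keq = 4.5190e-05 ⇒ Q>K, reverse
Step 1:
                  M         D         B         X
  init      0.01203   0.01485   0.06186    0.4066
  Δ         0.04051   0.06077  -0.06077  -0.06077
  eq        0.05254   0.07562  0.001093    0.3458
  solve Keq expr → x = -0.02026; check Q = 4.5190e-05
Then add 0.02207 M of M.
Step 2:
                  M         D         B         X
  init      0.07461   0.07562  0.001093    0.3458
  Δ       -1.8618e-04 -2.7926e-04 2.7926e-04 2.7926e-04
  eq        0.07443   0.07534  0.001372    0.3461
  solve Keq expr → x = 9.3088e-05; check Q = 4.5190e-05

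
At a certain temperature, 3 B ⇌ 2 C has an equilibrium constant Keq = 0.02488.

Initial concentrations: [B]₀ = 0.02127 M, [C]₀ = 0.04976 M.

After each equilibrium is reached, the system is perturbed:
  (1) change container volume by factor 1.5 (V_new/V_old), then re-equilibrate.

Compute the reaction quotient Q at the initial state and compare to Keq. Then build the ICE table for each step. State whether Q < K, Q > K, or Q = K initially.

Q₀ = 257.3 vs Keq = 0.02488 ⇒ Q>K, reverse
Step 1:
                    B           C
  Initial     0.02127     0.04976
  Change       0.0683    -0.04553
  Equil       0.08957    0.004228
  solve Keq expr → x = -0.02277; check Q = 0.02488
Then change container volume by factor 1.5 (V_new/V_old).
Step 2:
                    B           C
  Initial     0.05971    0.002819
  Change   7.1380e-04 -4.7586e-04
  Equil       0.06043    0.002343
  solve Keq expr → x = -2.3793e-04; check Q = 0.02488

Q₀ = 257.3; Q > K (proceeds reverse)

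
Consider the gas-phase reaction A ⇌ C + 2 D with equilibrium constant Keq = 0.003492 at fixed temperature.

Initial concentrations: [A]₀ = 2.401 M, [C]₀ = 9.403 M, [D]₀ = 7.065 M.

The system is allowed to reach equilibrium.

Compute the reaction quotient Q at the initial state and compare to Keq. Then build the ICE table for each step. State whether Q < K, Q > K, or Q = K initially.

Q₀ = 195.5 vs Keq = 0.003492 ⇒ Q>K, reverse
Step 1:
                   A          C          D
  Initial      2.401      9.403      7.065
  Change       3.503     -3.503     -7.006
  Equil        5.904        5.9    0.05911
  solve Keq expr → x = -3.503; check Q = 0.003492

Q₀ = 195.5; Q > K (proceeds reverse)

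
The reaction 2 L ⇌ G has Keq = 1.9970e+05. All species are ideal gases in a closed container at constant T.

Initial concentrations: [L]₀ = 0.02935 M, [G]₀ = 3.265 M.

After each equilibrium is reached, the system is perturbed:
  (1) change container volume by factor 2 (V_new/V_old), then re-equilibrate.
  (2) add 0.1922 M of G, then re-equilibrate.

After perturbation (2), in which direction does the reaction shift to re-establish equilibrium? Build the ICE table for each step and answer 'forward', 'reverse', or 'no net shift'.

Q₀ = 3790 vs Keq = 1.9970e+05 ⇒ Q<K, forward
Step 1:
                  L         G
  Initial   0.02935     3.265
  Change    -0.0253   0.01265
  Equil    0.004051     3.278
  solve Keq expr → x = 0.01265; check Q = 1.9970e+05
Then change container volume by factor 2 (V_new/V_old).
Step 2:
                  L         G
  Initial  0.002026     1.639
  Change  8.3868e-04 -4.1934e-04
  Equil    0.002864     1.638
  solve Keq expr → x = -4.1934e-04; check Q = 1.9970e+05
Then add 0.1922 M of G.
Step 3:
                  L         G
  Initial  0.002864     1.831
  Change  1.6328e-04 -8.1640e-05
  Equil    0.003028     1.831
  solve Keq expr → x = -8.1640e-05; check Q = 1.9970e+05

Direction: reverse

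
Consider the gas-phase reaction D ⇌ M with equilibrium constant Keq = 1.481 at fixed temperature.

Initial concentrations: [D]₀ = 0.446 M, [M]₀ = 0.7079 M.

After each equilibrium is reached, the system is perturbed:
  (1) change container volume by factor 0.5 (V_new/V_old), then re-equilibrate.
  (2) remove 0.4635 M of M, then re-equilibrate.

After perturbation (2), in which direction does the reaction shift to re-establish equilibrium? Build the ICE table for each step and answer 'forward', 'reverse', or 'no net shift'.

Direction: forward

Q₀ = 1.587 vs Keq = 1.481 ⇒ Q>K, reverse
Step 1:
                  D         M
  Initial     0.446    0.7079
  Change    0.01909  -0.01909
  Equil      0.4651    0.6888
  solve Keq expr → x = -0.01909; check Q = 1.481
Then change container volume by factor 0.5 (V_new/V_old).
Step 2:
                  D         M
  Initial    0.9302     1.378
  Change          0         0
  Equil      0.9302     1.378
  solve Keq expr → x = 0; check Q = 1.481
Then remove 0.4635 M of M.
Step 3:
                  D         M
  Initial    0.9302    0.9141
  Change    -0.1868    0.1868
  Equil      0.7434     1.101
  solve Keq expr → x = 0.1868; check Q = 1.481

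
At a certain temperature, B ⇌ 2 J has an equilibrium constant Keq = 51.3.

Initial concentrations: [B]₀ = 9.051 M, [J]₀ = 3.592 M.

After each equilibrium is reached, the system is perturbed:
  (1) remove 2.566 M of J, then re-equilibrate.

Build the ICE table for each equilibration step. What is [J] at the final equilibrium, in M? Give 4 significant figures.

[J]_eq = 12.77 M

Q₀ = 1.426 vs Keq = 51.3 ⇒ Q<K, forward
Step 1:
                  B         J
  init        9.051     3.592
  Δ          -5.217     10.43
  eq          3.834     14.03
  solve Keq expr → x = 5.217; check Q = 51.3
Then remove 2.566 M of J.
Step 2:
                  B         J
  init        3.834     11.46
  Δ         -0.6555     1.311
  eq          3.179     12.77
  solve Keq expr → x = 0.6555; check Q = 51.3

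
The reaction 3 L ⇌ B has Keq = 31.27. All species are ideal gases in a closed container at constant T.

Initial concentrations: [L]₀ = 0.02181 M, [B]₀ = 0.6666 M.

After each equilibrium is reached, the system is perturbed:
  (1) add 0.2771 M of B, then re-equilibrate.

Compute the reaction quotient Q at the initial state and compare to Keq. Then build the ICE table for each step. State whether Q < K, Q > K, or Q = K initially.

Q₀ = 6.4254e+04 vs Keq = 31.27 ⇒ Q>K, reverse
Step 1:
                    L           B
  I           0.02181      0.6666
  C            0.2437    -0.08124
  E            0.2655      0.5854
  solve Keq expr → x = -0.08124; check Q = 31.27
Then add 0.2771 M of B.
Step 2:
                    L           B
  I            0.2655      0.8625
  C           0.03524    -0.01175
  E            0.3008      0.8507
  solve Keq expr → x = -0.01175; check Q = 31.27

Q₀ = 6.4254e+04; Q > K (proceeds reverse)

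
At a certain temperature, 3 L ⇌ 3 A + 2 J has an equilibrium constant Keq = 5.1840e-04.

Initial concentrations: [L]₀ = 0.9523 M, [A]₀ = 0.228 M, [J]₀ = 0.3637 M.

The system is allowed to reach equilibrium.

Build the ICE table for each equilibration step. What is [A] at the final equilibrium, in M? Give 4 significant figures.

[A]_eq = 0.1712 M

Q₀ = 0.001815 vs Keq = 5.1840e-04 ⇒ Q>K, reverse
Step 1:
                  L         A         J
  init       0.9523     0.228    0.3637
  Δ          0.0568   -0.0568  -0.03787
  eq          1.009    0.1712    0.3258
  solve Keq expr → x = -0.01893; check Q = 5.1840e-04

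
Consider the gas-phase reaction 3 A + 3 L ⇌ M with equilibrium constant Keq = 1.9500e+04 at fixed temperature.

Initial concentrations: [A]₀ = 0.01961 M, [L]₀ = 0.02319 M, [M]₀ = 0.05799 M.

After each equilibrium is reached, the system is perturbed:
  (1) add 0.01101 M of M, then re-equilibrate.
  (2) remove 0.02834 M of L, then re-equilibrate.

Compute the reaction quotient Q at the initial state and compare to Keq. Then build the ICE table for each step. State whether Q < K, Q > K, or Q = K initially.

Q₀ = 6.1662e+08; Q > K (proceeds reverse)

Q₀ = 6.1662e+08 vs Keq = 1.9500e+04 ⇒ Q>K, reverse
Step 1:
                    A           L           M
  I           0.01961     0.02319     0.05799
  C           0.08571     0.08571    -0.02857
  E            0.1053      0.1089     0.02942
  solve Keq expr → x = -0.02857; check Q = 1.9500e+04
Then add 0.01101 M of M.
Step 2:
                    A           L           M
  I            0.1053      0.1089     0.04043
  C          0.005032    0.005032   -0.001677
  E            0.1104      0.1139     0.03875
  solve Keq expr → x = -0.001677; check Q = 1.9500e+04
Then remove 0.02834 M of L.
Step 3:
                    A           L           M
  I            0.1104     0.08559     0.03875
  C           0.01271     0.01271   -0.004236
  E            0.1231      0.0983     0.03452
  solve Keq expr → x = -0.004236; check Q = 1.9500e+04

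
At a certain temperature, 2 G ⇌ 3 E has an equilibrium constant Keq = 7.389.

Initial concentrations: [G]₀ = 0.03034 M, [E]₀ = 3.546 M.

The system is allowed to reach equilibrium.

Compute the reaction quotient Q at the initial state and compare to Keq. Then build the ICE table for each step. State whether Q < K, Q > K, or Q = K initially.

Q₀ = 4.8438e+04; Q > K (proceeds reverse)

Q₀ = 4.8438e+04 vs Keq = 7.389 ⇒ Q>K, reverse
Step 1:
                   G          E
  init       0.03034      3.546
  Δ            1.021     -1.532
  eq           1.052      2.014
  solve Keq expr → x = -0.5106; check Q = 7.389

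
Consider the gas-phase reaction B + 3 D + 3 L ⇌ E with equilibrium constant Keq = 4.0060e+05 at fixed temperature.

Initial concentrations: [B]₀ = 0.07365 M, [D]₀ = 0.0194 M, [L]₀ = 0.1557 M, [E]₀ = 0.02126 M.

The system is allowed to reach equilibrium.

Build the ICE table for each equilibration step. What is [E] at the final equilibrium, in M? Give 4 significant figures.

Q₀ = 1.0474e+07 vs Keq = 4.0060e+05 ⇒ Q>K, reverse
Step 1:
                    B           D           L           E
  Initial     0.07365      0.0194      0.1557     0.02126
  Change     0.007548     0.02264     0.02264   -0.007548
  Equil        0.0812     0.04204      0.1783     0.01371
  solve Keq expr → x = -0.007548; check Q = 4.0060e+05

[E]_eq = 0.01371 M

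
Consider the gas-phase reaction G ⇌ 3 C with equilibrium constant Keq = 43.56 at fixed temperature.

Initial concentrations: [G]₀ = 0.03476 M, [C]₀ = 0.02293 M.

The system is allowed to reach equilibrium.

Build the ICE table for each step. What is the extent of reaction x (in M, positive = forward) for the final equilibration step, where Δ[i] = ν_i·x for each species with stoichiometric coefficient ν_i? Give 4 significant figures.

Q₀ = 3.4684e-04 vs Keq = 43.56 ⇒ Q<K, forward
Step 1:
                    G           C
  I           0.03476     0.02293
  C          -0.03471      0.1041
  E        4.7101e-05      0.1271
  solve Keq expr → x = 0.03471; check Q = 43.56

x = 0.03471 M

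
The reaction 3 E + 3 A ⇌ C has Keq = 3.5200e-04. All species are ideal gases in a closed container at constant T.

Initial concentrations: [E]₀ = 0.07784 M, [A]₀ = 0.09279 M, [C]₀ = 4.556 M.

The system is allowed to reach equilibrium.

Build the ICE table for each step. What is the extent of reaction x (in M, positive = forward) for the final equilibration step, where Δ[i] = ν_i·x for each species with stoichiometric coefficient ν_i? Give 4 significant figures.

Q₀ = 1.2091e+07 vs Keq = 3.5200e-04 ⇒ Q>K, reverse
Step 1:
                    E           A           C
  I           0.07784     0.09279       4.556
  C             4.452       4.452      -1.484
  E              4.53       4.545       3.072
  solve Keq expr → x = -1.484; check Q = 3.5200e-04

x = -1.484 M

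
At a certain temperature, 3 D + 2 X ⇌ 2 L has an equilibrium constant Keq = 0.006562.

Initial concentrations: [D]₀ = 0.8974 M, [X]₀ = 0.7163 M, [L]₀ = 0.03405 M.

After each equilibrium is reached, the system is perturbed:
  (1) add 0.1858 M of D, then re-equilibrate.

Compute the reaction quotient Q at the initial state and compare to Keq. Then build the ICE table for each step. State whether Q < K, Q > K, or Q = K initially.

Q₀ = 0.003127; Q < K (proceeds forward)

Q₀ = 0.003127 vs Keq = 0.006562 ⇒ Q<K, forward
Step 1:
                   D          X          L
  init        0.8974     0.7163    0.03405
  Δ         -0.01926   -0.01284    0.01284
  eq          0.8781     0.7035    0.04689
  solve Keq expr → x = 0.006421; check Q = 0.006562
Then add 0.1858 M of D.
Step 2:
                   D          X          L
  init         1.064     0.7035    0.04689
  Δ         -0.01926   -0.01284    0.01284
  eq           1.045     0.6906    0.05973
  solve Keq expr → x = 0.006421; check Q = 0.006562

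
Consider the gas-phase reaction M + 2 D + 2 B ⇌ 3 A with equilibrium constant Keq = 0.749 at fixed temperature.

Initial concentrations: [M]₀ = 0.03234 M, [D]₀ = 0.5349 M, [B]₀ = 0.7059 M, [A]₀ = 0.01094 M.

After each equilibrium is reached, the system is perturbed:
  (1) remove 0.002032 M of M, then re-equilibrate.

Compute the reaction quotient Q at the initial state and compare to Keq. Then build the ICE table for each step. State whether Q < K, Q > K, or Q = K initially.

Q₀ = 2.8398e-04; Q < K (proceeds forward)

Q₀ = 2.8398e-04 vs Keq = 0.749 ⇒ Q<K, forward
Step 1:
                    M           D           B           A
  I           0.03234      0.5349      0.7059     0.01094
  C          -0.02447    -0.04895    -0.04895     0.07342
  E          0.007866       0.486       0.657     0.08436
  solve Keq expr → x = 0.02447; check Q = 0.749
Then remove 0.002032 M of M.
Step 2:
                    M           D           B           A
  I          0.005834       0.486       0.657     0.08436
  C          0.001066    0.002131    0.002131   -0.003197
  E          0.006899      0.4881      0.6591     0.08117
  solve Keq expr → x = -0.001066; check Q = 0.749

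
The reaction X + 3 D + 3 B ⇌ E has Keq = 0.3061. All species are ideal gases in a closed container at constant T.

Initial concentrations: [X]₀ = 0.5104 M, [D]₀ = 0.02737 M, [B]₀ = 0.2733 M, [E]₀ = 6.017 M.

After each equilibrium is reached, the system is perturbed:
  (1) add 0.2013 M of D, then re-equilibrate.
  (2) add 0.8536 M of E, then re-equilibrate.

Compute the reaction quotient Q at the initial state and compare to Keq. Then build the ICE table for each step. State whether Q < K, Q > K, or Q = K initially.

Q₀ = 2.8166e+07; Q > K (proceeds reverse)

Q₀ = 2.8166e+07 vs Keq = 0.3061 ⇒ Q>K, reverse
Step 1:
                    X           D           B           E
  Initial      0.5104     0.02737      0.2733       6.017
  Change       0.4912       1.474       1.474     -0.4912
  Equil         1.002       1.501       1.747       5.526
  solve Keq expr → x = -0.4912; check Q = 0.3061
Then add 0.2013 M of D.
Step 2:
                    X           D           B           E
  Initial       1.002       1.702       1.747       5.526
  Change     -0.03164    -0.09492    -0.09492     0.03164
  Equil        0.9699       1.607       1.652       5.557
  solve Keq expr → x = 0.03164; check Q = 0.3061
Then add 0.8536 M of E.
Step 3:
                    X           D           B           E
  Initial      0.9699       1.607       1.652       6.411
  Change       0.0118      0.0354      0.0354     -0.0118
  Equil        0.9817       1.643       1.687       6.399
  solve Keq expr → x = -0.0118; check Q = 0.3061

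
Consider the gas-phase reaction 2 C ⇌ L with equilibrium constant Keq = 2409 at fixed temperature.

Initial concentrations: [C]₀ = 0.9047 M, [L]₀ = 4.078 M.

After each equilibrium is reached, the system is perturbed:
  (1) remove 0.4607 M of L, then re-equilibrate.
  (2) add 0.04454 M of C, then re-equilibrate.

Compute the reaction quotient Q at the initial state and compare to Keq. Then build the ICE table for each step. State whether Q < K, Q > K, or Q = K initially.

Q₀ = 4.982 vs Keq = 2409 ⇒ Q<K, forward
Step 1:
                    C           L
  I            0.9047       4.078
  C           -0.8614      0.4307
  E           0.04326       4.509
  solve Keq expr → x = 0.4307; check Q = 2409
Then remove 0.4607 M of L.
Step 2:
                    C           L
  I           0.04326       4.048
  C         -0.002264    0.001132
  E             0.041       4.049
  solve Keq expr → x = 0.001132; check Q = 2409
Then add 0.04454 M of C.
Step 3:
                    C           L
  I           0.08554       4.049
  C          -0.04443     0.02221
  E           0.04111       4.071
  solve Keq expr → x = 0.02221; check Q = 2409

Q₀ = 4.982; Q < K (proceeds forward)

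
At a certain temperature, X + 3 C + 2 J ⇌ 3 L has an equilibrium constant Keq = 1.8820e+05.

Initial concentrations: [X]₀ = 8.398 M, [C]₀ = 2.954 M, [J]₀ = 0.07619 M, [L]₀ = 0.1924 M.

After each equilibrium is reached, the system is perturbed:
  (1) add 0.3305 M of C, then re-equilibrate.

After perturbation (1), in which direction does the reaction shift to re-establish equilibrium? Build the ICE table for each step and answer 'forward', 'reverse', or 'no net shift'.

Q₀ = 0.005668 vs Keq = 1.8820e+05 ⇒ Q<K, forward
Step 1:
                    X           C           J           L
  Initial       8.398       2.954     0.07619      0.1924
  Change     -0.03808     -0.1142    -0.07616      0.1142
  Equil          8.36        2.84  2.8289e-05      0.3066
  solve Keq expr → x = 0.03808; check Q = 1.8820e+05
Then add 0.3305 M of C.
Step 2:
                    X           C           J           L
  Initial        8.36        3.17  2.8289e-05      0.3066
  Change  -2.1527e-06 -6.4582e-06 -4.3055e-06  6.4582e-06
  Equil          8.36        3.17  2.3983e-05      0.3066
  solve Keq expr → x = 2.1527e-06; check Q = 1.8820e+05

Direction: forward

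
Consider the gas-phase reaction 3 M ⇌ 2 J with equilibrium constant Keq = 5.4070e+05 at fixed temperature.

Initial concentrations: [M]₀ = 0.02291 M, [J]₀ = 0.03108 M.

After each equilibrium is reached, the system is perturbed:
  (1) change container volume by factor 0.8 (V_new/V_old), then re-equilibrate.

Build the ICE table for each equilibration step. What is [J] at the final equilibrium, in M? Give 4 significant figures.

Q₀ = 80.33 vs Keq = 5.4070e+05 ⇒ Q<K, forward
Step 1:
                   M          J
  I          0.02291    0.03108
  C         -0.02135    0.01423
  E          0.00156    0.04531
  solve Keq expr → x = 0.007117; check Q = 5.4070e+05
Then change container volume by factor 0.8 (V_new/V_old).
Step 2:
                   M          J
  I          0.00195    0.05664
  C       -1.3784e-04 9.1890e-05
  E         0.001812    0.05673
  solve Keq expr → x = 4.5945e-05; check Q = 5.4070e+05

[J]_eq = 0.05673 M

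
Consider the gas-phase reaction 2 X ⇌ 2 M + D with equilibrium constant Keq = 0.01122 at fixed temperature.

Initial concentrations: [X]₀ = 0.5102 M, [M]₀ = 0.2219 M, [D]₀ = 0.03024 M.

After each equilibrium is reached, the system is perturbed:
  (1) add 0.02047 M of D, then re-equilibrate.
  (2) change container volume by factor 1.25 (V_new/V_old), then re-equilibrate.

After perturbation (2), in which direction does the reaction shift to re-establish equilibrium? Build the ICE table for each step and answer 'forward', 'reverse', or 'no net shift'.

Q₀ = 0.00572 vs Keq = 0.01122 ⇒ Q<K, forward
Step 1:
                   X          M          D
  I           0.5102     0.2219    0.03024
  C         -0.02557    0.02557    0.01279
  E           0.4846     0.2475    0.04303
  solve Keq expr → x = 0.01279; check Q = 0.01122
Then add 0.02047 M of D.
Step 2:
                   X          M          D
  I           0.4846     0.2475     0.0635
  C          0.01856   -0.01856  -0.009282
  E           0.5032     0.2289    0.05422
  solve Keq expr → x = -0.009282; check Q = 0.01122
Then change container volume by factor 1.25 (V_new/V_old).
Step 3:
                   X          M          D
  I           0.4026     0.1831    0.04337
  C        -0.008355   0.008355   0.004178
  E           0.3942     0.1915    0.04755
  solve Keq expr → x = 0.004178; check Q = 0.01122

Direction: forward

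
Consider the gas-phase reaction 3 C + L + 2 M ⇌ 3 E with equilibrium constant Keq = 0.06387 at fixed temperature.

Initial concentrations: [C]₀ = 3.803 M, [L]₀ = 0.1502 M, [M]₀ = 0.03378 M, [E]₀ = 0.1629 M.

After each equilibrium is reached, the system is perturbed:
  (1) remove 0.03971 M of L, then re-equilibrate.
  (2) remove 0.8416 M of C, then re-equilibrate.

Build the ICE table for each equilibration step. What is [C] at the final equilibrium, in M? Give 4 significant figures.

Q₀ = 0.4586 vs Keq = 0.06387 ⇒ Q>K, reverse
Step 1:
                   C          L          M          E
  init         3.803     0.1502    0.03378     0.1629
  Δ          0.03688    0.01229    0.02458   -0.03688
  eq            3.84     0.1625    0.05836      0.126
  solve Keq expr → x = -0.01229; check Q = 0.06387
Then remove 0.03971 M of L.
Step 2:
                   C          L          M          E
  init          3.84     0.1228    0.05836      0.126
  Δ         0.005608   0.001869   0.003739  -0.005608
  eq           3.845     0.1247     0.0621     0.1204
  solve Keq expr → x = -0.001869; check Q = 0.06387
Then remove 0.8416 M of C.
Step 3:
                   C          L          M          E
  init         3.004     0.1247     0.0621     0.1204
  Δ          0.01478   0.004927   0.009855   -0.01478
  eq           3.019     0.1296    0.07196     0.1056
  solve Keq expr → x = -0.004927; check Q = 0.06387

[C]_eq = 3.019 M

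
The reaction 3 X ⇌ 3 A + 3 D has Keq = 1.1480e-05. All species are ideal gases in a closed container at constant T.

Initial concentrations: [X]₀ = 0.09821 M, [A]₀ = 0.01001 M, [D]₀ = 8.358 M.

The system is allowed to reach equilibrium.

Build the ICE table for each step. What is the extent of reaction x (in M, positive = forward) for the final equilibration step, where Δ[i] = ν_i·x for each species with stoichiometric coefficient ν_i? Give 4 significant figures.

Q₀ = 0.6182 vs Keq = 1.1480e-05 ⇒ Q>K, reverse
Step 1:
                  X         A         D
  I         0.09821   0.01001     8.358
  C        0.009718 -0.009718 -0.009718
  E          0.1079 2.9164e-04     8.348
  solve Keq expr → x = -0.003239; check Q = 1.1480e-05

x = -0.003239 M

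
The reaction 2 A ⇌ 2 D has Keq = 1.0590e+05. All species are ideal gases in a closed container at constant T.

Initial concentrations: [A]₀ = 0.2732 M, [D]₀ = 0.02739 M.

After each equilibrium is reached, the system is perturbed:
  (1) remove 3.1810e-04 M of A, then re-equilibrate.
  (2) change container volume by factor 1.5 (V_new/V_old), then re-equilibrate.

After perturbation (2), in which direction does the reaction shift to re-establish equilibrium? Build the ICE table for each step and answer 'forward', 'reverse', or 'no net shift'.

Q₀ = 0.01005 vs Keq = 1.0590e+05 ⇒ Q<K, forward
Step 1:
                    A           D
  init         0.2732     0.02739
  Δ           -0.2723      0.2723
  eq       9.2086e-04      0.2997
  solve Keq expr → x = 0.1361; check Q = 1.0590e+05
Then remove 3.1810e-04 M of A.
Step 2:
                    A           D
  init     6.0276e-04      0.2997
  Δ        3.1713e-04 -3.1713e-04
  eq       9.1989e-04      0.2994
  solve Keq expr → x = -1.5856e-04; check Q = 1.0590e+05
Then change container volume by factor 1.5 (V_new/V_old).
Step 3:
                    A           D
  init     6.1326e-04      0.1996
  Δ                 0           0
  eq       6.1326e-04      0.1996
  solve Keq expr → x = 0; check Q = 1.0590e+05

Direction: no net shift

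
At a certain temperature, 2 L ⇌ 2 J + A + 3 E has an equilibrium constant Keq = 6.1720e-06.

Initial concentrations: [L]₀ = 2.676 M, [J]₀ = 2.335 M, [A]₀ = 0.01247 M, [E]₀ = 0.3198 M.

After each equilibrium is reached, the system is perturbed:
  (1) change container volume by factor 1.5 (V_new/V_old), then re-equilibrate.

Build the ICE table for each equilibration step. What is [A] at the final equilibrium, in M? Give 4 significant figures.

[A]_eq = 0.001189 M

Q₀ = 3.1053e-04 vs Keq = 6.1720e-06 ⇒ Q>K, reverse
Step 1:
                    L           J           A           E
  Initial       2.676       2.335     0.01247      0.3198
  Change       0.0242     -0.0242     -0.0121     -0.0363
  Equil           2.7       2.311  3.6986e-04      0.2835
  solve Keq expr → x = -0.0121; check Q = 6.1720e-06
Then change container volume by factor 1.5 (V_new/V_old).
Step 2:
                    L           J           A           E
  Initial         1.8       1.541  2.4657e-04       0.189
  Change    -0.001884    0.001884  9.4194e-04    0.002826
  Equil         1.798       1.542    0.001189      0.1918
  solve Keq expr → x = 9.4194e-04; check Q = 6.1720e-06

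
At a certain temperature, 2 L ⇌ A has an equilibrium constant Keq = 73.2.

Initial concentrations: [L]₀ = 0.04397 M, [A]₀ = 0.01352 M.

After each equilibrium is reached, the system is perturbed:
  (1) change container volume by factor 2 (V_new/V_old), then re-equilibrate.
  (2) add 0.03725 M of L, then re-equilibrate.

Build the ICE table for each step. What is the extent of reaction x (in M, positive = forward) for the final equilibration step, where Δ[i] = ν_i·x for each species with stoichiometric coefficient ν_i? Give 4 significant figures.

x = 0.01532 M

Q₀ = 6.993 vs Keq = 73.2 ⇒ Q<K, forward
Step 1:
                    L           A
  I           0.04397     0.01352
  C           -0.0251     0.01255
  E           0.01887     0.02607
  solve Keq expr → x = 0.01255; check Q = 73.2
Then change container volume by factor 2 (V_new/V_old).
Step 2:
                    L           A
  I          0.009436     0.01303
  C          0.003092   -0.001546
  E           0.01253     0.01149
  solve Keq expr → x = -0.001546; check Q = 73.2
Then add 0.03725 M of L.
Step 3:
                    L           A
  I           0.04978     0.01149
  C          -0.03064     0.01532
  E           0.01914     0.02681
  solve Keq expr → x = 0.01532; check Q = 73.2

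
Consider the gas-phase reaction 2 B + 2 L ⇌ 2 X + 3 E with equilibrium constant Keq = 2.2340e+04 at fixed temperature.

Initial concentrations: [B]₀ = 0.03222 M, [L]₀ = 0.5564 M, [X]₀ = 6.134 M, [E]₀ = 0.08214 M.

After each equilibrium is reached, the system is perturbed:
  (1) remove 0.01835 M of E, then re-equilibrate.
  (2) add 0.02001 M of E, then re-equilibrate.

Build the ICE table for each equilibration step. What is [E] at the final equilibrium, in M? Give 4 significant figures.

[E]_eq = 0.1268 M

Q₀ = 64.88 vs Keq = 2.2340e+04 ⇒ Q<K, forward
Step 1:
                    B           L           X           E
  I           0.03222      0.5564       6.134     0.08214
  C          -0.02876    -0.02876     0.02876     0.04313
  E          0.003465      0.5276       6.163      0.1253
  solve Keq expr → x = 0.01438; check Q = 2.2340e+04
Then remove 0.01835 M of E.
Step 2:
                    B           L           X           E
  I          0.003465      0.5276       6.163      0.1069
  C       -6.8904e-04 -6.8904e-04  6.8904e-04    0.001034
  E          0.002776       0.527       6.163       0.108
  solve Keq expr → x = 3.4452e-04; check Q = 2.2340e+04
Then add 0.02001 M of E.
Step 3:
                    B           L           X           E
  I          0.002776       0.527       6.163       0.128
  C        7.5362e-04  7.5362e-04 -7.5362e-04    -0.00113
  E          0.003529      0.5277       6.163      0.1268
  solve Keq expr → x = -3.7681e-04; check Q = 2.2340e+04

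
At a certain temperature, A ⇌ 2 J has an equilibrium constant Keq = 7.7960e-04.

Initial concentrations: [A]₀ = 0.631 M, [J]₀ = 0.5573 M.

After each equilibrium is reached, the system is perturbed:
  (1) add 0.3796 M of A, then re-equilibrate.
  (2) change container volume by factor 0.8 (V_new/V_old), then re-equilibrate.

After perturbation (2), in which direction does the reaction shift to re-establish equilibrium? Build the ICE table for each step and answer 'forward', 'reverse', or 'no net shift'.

Direction: reverse

Q₀ = 0.4922 vs Keq = 7.7960e-04 ⇒ Q>K, reverse
Step 1:
                    A           J
  init          0.631      0.5573
  Δ            0.2654     -0.5309
  eq           0.8964     0.02644
  solve Keq expr → x = -0.2654; check Q = 7.7960e-04
Then add 0.3796 M of A.
Step 2:
                    A           J
  init          1.276     0.02644
  Δ         -0.002537    0.005073
  eq            1.273     0.03151
  solve Keq expr → x = 0.002537; check Q = 7.7960e-04
Then change container volume by factor 0.8 (V_new/V_old).
Step 3:
                    A           J
  init          1.592     0.03939
  Δ          0.002068   -0.004135
  eq            1.594     0.03525
  solve Keq expr → x = -0.002068; check Q = 7.7960e-04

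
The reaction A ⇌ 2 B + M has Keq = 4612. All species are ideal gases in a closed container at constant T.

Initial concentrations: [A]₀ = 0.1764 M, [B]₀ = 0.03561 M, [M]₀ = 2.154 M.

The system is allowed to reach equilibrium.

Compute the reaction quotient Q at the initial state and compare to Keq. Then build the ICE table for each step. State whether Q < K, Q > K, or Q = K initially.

Q₀ = 0.01548 vs Keq = 4612 ⇒ Q<K, forward
Step 1:
                  A         B         M
  init       0.1764   0.03561     2.154
  Δ         -0.1763    0.3526    0.1763
  eq      7.6167e-05    0.3883      2.33
  solve Keq expr → x = 0.1763; check Q = 4612

Q₀ = 0.01548; Q < K (proceeds forward)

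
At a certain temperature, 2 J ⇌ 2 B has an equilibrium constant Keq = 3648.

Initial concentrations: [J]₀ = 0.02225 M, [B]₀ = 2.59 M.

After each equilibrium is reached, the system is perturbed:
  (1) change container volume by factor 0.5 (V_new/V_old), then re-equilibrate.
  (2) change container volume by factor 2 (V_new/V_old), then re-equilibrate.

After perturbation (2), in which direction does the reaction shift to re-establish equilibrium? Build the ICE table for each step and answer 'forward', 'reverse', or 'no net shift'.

Direction: no net shift

Q₀ = 1.3550e+04 vs Keq = 3648 ⇒ Q>K, reverse
Step 1:
                  J         B
  init      0.02225      2.59
  Δ          0.0203   -0.0203
  eq        0.04255      2.57
  solve Keq expr → x = -0.01015; check Q = 3648
Then change container volume by factor 0.5 (V_new/V_old).
Step 2:
                  J         B
  init      0.08509     5.139
  Δ               0         0
  eq        0.08509     5.139
  solve Keq expr → x = 0; check Q = 3648
Then change container volume by factor 2 (V_new/V_old).
Step 3:
                  J         B
  init      0.04255      2.57
  Δ               0         0
  eq        0.04255      2.57
  solve Keq expr → x = 0; check Q = 3648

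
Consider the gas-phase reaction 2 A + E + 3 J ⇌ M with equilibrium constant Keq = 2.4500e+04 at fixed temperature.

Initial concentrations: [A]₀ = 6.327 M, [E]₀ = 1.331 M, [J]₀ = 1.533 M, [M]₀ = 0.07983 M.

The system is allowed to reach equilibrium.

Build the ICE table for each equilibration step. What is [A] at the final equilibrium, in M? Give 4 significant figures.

[A]_eq = 5.312 M

Q₀ = 4.1588e-04 vs Keq = 2.4500e+04 ⇒ Q<K, forward
Step 1:
                  A         E         J         M
  Initial     6.327     1.331     1.533   0.07983
  Change     -1.015   -0.5076    -1.523    0.5076
  Equil       5.312    0.8234   0.01011    0.5875
  solve Keq expr → x = 0.5076; check Q = 2.4500e+04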